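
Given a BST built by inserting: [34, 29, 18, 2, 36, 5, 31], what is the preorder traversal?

Tree insertion order: [34, 29, 18, 2, 36, 5, 31]
Tree (level-order array): [34, 29, 36, 18, 31, None, None, 2, None, None, None, None, 5]
Preorder traversal: [34, 29, 18, 2, 5, 31, 36]


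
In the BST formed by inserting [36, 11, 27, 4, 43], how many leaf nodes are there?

Tree built from: [36, 11, 27, 4, 43]
Tree (level-order array): [36, 11, 43, 4, 27]
Rule: A leaf has 0 children.
Per-node child counts:
  node 36: 2 child(ren)
  node 11: 2 child(ren)
  node 4: 0 child(ren)
  node 27: 0 child(ren)
  node 43: 0 child(ren)
Matching nodes: [4, 27, 43]
Count of leaf nodes: 3


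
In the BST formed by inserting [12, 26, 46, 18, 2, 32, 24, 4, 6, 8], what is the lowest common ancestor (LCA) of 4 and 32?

Tree insertion order: [12, 26, 46, 18, 2, 32, 24, 4, 6, 8]
Tree (level-order array): [12, 2, 26, None, 4, 18, 46, None, 6, None, 24, 32, None, None, 8]
In a BST, the LCA of p=4, q=32 is the first node v on the
root-to-leaf path with p <= v <= q (go left if both < v, right if both > v).
Walk from root:
  at 12: 4 <= 12 <= 32, this is the LCA
LCA = 12


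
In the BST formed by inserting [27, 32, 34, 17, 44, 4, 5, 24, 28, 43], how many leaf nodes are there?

Tree built from: [27, 32, 34, 17, 44, 4, 5, 24, 28, 43]
Tree (level-order array): [27, 17, 32, 4, 24, 28, 34, None, 5, None, None, None, None, None, 44, None, None, 43]
Rule: A leaf has 0 children.
Per-node child counts:
  node 27: 2 child(ren)
  node 17: 2 child(ren)
  node 4: 1 child(ren)
  node 5: 0 child(ren)
  node 24: 0 child(ren)
  node 32: 2 child(ren)
  node 28: 0 child(ren)
  node 34: 1 child(ren)
  node 44: 1 child(ren)
  node 43: 0 child(ren)
Matching nodes: [5, 24, 28, 43]
Count of leaf nodes: 4


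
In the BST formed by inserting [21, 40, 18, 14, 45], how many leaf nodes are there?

Tree built from: [21, 40, 18, 14, 45]
Tree (level-order array): [21, 18, 40, 14, None, None, 45]
Rule: A leaf has 0 children.
Per-node child counts:
  node 21: 2 child(ren)
  node 18: 1 child(ren)
  node 14: 0 child(ren)
  node 40: 1 child(ren)
  node 45: 0 child(ren)
Matching nodes: [14, 45]
Count of leaf nodes: 2


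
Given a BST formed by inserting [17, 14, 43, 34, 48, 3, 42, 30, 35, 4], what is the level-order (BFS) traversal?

Tree insertion order: [17, 14, 43, 34, 48, 3, 42, 30, 35, 4]
Tree (level-order array): [17, 14, 43, 3, None, 34, 48, None, 4, 30, 42, None, None, None, None, None, None, 35]
BFS from the root, enqueuing left then right child of each popped node:
  queue [17] -> pop 17, enqueue [14, 43], visited so far: [17]
  queue [14, 43] -> pop 14, enqueue [3], visited so far: [17, 14]
  queue [43, 3] -> pop 43, enqueue [34, 48], visited so far: [17, 14, 43]
  queue [3, 34, 48] -> pop 3, enqueue [4], visited so far: [17, 14, 43, 3]
  queue [34, 48, 4] -> pop 34, enqueue [30, 42], visited so far: [17, 14, 43, 3, 34]
  queue [48, 4, 30, 42] -> pop 48, enqueue [none], visited so far: [17, 14, 43, 3, 34, 48]
  queue [4, 30, 42] -> pop 4, enqueue [none], visited so far: [17, 14, 43, 3, 34, 48, 4]
  queue [30, 42] -> pop 30, enqueue [none], visited so far: [17, 14, 43, 3, 34, 48, 4, 30]
  queue [42] -> pop 42, enqueue [35], visited so far: [17, 14, 43, 3, 34, 48, 4, 30, 42]
  queue [35] -> pop 35, enqueue [none], visited so far: [17, 14, 43, 3, 34, 48, 4, 30, 42, 35]
Result: [17, 14, 43, 3, 34, 48, 4, 30, 42, 35]


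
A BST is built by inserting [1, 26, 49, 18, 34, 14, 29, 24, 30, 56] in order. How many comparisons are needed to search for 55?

Search path for 55: 1 -> 26 -> 49 -> 56
Found: False
Comparisons: 4


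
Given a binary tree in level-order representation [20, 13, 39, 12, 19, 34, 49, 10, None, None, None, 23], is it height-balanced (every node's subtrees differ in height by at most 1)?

Tree (level-order array): [20, 13, 39, 12, 19, 34, 49, 10, None, None, None, 23]
Definition: a tree is height-balanced if, at every node, |h(left) - h(right)| <= 1 (empty subtree has height -1).
Bottom-up per-node check:
  node 10: h_left=-1, h_right=-1, diff=0 [OK], height=0
  node 12: h_left=0, h_right=-1, diff=1 [OK], height=1
  node 19: h_left=-1, h_right=-1, diff=0 [OK], height=0
  node 13: h_left=1, h_right=0, diff=1 [OK], height=2
  node 23: h_left=-1, h_right=-1, diff=0 [OK], height=0
  node 34: h_left=0, h_right=-1, diff=1 [OK], height=1
  node 49: h_left=-1, h_right=-1, diff=0 [OK], height=0
  node 39: h_left=1, h_right=0, diff=1 [OK], height=2
  node 20: h_left=2, h_right=2, diff=0 [OK], height=3
All nodes satisfy the balance condition.
Result: Balanced


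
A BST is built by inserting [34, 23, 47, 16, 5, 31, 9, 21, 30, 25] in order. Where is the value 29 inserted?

Starting tree (level order): [34, 23, 47, 16, 31, None, None, 5, 21, 30, None, None, 9, None, None, 25]
Insertion path: 34 -> 23 -> 31 -> 30 -> 25
Result: insert 29 as right child of 25
Final tree (level order): [34, 23, 47, 16, 31, None, None, 5, 21, 30, None, None, 9, None, None, 25, None, None, None, None, 29]


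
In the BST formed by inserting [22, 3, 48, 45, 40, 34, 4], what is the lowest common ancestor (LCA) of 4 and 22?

Tree insertion order: [22, 3, 48, 45, 40, 34, 4]
Tree (level-order array): [22, 3, 48, None, 4, 45, None, None, None, 40, None, 34]
In a BST, the LCA of p=4, q=22 is the first node v on the
root-to-leaf path with p <= v <= q (go left if both < v, right if both > v).
Walk from root:
  at 22: 4 <= 22 <= 22, this is the LCA
LCA = 22


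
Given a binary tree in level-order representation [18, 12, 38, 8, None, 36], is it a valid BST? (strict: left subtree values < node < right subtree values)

Level-order array: [18, 12, 38, 8, None, 36]
Validate using subtree bounds (lo, hi): at each node, require lo < value < hi,
then recurse left with hi=value and right with lo=value.
Preorder trace (stopping at first violation):
  at node 18 with bounds (-inf, +inf): OK
  at node 12 with bounds (-inf, 18): OK
  at node 8 with bounds (-inf, 12): OK
  at node 38 with bounds (18, +inf): OK
  at node 36 with bounds (18, 38): OK
No violation found at any node.
Result: Valid BST


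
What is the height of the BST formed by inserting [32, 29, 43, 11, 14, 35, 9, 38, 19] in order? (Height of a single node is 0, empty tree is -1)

Insertion order: [32, 29, 43, 11, 14, 35, 9, 38, 19]
Tree (level-order array): [32, 29, 43, 11, None, 35, None, 9, 14, None, 38, None, None, None, 19]
Compute height bottom-up (empty subtree = -1):
  height(9) = 1 + max(-1, -1) = 0
  height(19) = 1 + max(-1, -1) = 0
  height(14) = 1 + max(-1, 0) = 1
  height(11) = 1 + max(0, 1) = 2
  height(29) = 1 + max(2, -1) = 3
  height(38) = 1 + max(-1, -1) = 0
  height(35) = 1 + max(-1, 0) = 1
  height(43) = 1 + max(1, -1) = 2
  height(32) = 1 + max(3, 2) = 4
Height = 4


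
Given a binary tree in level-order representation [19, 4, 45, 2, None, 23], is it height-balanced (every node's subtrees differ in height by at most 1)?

Tree (level-order array): [19, 4, 45, 2, None, 23]
Definition: a tree is height-balanced if, at every node, |h(left) - h(right)| <= 1 (empty subtree has height -1).
Bottom-up per-node check:
  node 2: h_left=-1, h_right=-1, diff=0 [OK], height=0
  node 4: h_left=0, h_right=-1, diff=1 [OK], height=1
  node 23: h_left=-1, h_right=-1, diff=0 [OK], height=0
  node 45: h_left=0, h_right=-1, diff=1 [OK], height=1
  node 19: h_left=1, h_right=1, diff=0 [OK], height=2
All nodes satisfy the balance condition.
Result: Balanced


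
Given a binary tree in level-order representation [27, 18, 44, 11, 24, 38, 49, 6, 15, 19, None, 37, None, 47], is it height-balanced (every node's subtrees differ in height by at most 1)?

Tree (level-order array): [27, 18, 44, 11, 24, 38, 49, 6, 15, 19, None, 37, None, 47]
Definition: a tree is height-balanced if, at every node, |h(left) - h(right)| <= 1 (empty subtree has height -1).
Bottom-up per-node check:
  node 6: h_left=-1, h_right=-1, diff=0 [OK], height=0
  node 15: h_left=-1, h_right=-1, diff=0 [OK], height=0
  node 11: h_left=0, h_right=0, diff=0 [OK], height=1
  node 19: h_left=-1, h_right=-1, diff=0 [OK], height=0
  node 24: h_left=0, h_right=-1, diff=1 [OK], height=1
  node 18: h_left=1, h_right=1, diff=0 [OK], height=2
  node 37: h_left=-1, h_right=-1, diff=0 [OK], height=0
  node 38: h_left=0, h_right=-1, diff=1 [OK], height=1
  node 47: h_left=-1, h_right=-1, diff=0 [OK], height=0
  node 49: h_left=0, h_right=-1, diff=1 [OK], height=1
  node 44: h_left=1, h_right=1, diff=0 [OK], height=2
  node 27: h_left=2, h_right=2, diff=0 [OK], height=3
All nodes satisfy the balance condition.
Result: Balanced


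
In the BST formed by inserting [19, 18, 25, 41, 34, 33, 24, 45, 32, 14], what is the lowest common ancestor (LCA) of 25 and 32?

Tree insertion order: [19, 18, 25, 41, 34, 33, 24, 45, 32, 14]
Tree (level-order array): [19, 18, 25, 14, None, 24, 41, None, None, None, None, 34, 45, 33, None, None, None, 32]
In a BST, the LCA of p=25, q=32 is the first node v on the
root-to-leaf path with p <= v <= q (go left if both < v, right if both > v).
Walk from root:
  at 19: both 25 and 32 > 19, go right
  at 25: 25 <= 25 <= 32, this is the LCA
LCA = 25


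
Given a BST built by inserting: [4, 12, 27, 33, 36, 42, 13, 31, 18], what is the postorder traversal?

Tree insertion order: [4, 12, 27, 33, 36, 42, 13, 31, 18]
Tree (level-order array): [4, None, 12, None, 27, 13, 33, None, 18, 31, 36, None, None, None, None, None, 42]
Postorder traversal: [18, 13, 31, 42, 36, 33, 27, 12, 4]


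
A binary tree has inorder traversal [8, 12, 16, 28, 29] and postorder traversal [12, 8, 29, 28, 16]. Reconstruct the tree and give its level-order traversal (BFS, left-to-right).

Inorder:   [8, 12, 16, 28, 29]
Postorder: [12, 8, 29, 28, 16]
Algorithm: postorder visits root last, so walk postorder right-to-left;
each value is the root of the current inorder slice — split it at that
value, recurse on the right subtree first, then the left.
Recursive splits:
  root=16; inorder splits into left=[8, 12], right=[28, 29]
  root=28; inorder splits into left=[], right=[29]
  root=29; inorder splits into left=[], right=[]
  root=8; inorder splits into left=[], right=[12]
  root=12; inorder splits into left=[], right=[]
Reconstructed level-order: [16, 8, 28, 12, 29]


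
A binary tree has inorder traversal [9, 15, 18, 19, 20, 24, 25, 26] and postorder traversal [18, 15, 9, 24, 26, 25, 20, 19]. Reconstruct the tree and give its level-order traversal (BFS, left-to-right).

Inorder:   [9, 15, 18, 19, 20, 24, 25, 26]
Postorder: [18, 15, 9, 24, 26, 25, 20, 19]
Algorithm: postorder visits root last, so walk postorder right-to-left;
each value is the root of the current inorder slice — split it at that
value, recurse on the right subtree first, then the left.
Recursive splits:
  root=19; inorder splits into left=[9, 15, 18], right=[20, 24, 25, 26]
  root=20; inorder splits into left=[], right=[24, 25, 26]
  root=25; inorder splits into left=[24], right=[26]
  root=26; inorder splits into left=[], right=[]
  root=24; inorder splits into left=[], right=[]
  root=9; inorder splits into left=[], right=[15, 18]
  root=15; inorder splits into left=[], right=[18]
  root=18; inorder splits into left=[], right=[]
Reconstructed level-order: [19, 9, 20, 15, 25, 18, 24, 26]


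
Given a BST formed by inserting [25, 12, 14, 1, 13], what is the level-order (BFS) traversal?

Tree insertion order: [25, 12, 14, 1, 13]
Tree (level-order array): [25, 12, None, 1, 14, None, None, 13]
BFS from the root, enqueuing left then right child of each popped node:
  queue [25] -> pop 25, enqueue [12], visited so far: [25]
  queue [12] -> pop 12, enqueue [1, 14], visited so far: [25, 12]
  queue [1, 14] -> pop 1, enqueue [none], visited so far: [25, 12, 1]
  queue [14] -> pop 14, enqueue [13], visited so far: [25, 12, 1, 14]
  queue [13] -> pop 13, enqueue [none], visited so far: [25, 12, 1, 14, 13]
Result: [25, 12, 1, 14, 13]


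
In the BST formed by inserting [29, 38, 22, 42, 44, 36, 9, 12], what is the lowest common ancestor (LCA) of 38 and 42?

Tree insertion order: [29, 38, 22, 42, 44, 36, 9, 12]
Tree (level-order array): [29, 22, 38, 9, None, 36, 42, None, 12, None, None, None, 44]
In a BST, the LCA of p=38, q=42 is the first node v on the
root-to-leaf path with p <= v <= q (go left if both < v, right if both > v).
Walk from root:
  at 29: both 38 and 42 > 29, go right
  at 38: 38 <= 38 <= 42, this is the LCA
LCA = 38


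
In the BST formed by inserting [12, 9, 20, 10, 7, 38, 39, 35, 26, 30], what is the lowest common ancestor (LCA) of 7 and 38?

Tree insertion order: [12, 9, 20, 10, 7, 38, 39, 35, 26, 30]
Tree (level-order array): [12, 9, 20, 7, 10, None, 38, None, None, None, None, 35, 39, 26, None, None, None, None, 30]
In a BST, the LCA of p=7, q=38 is the first node v on the
root-to-leaf path with p <= v <= q (go left if both < v, right if both > v).
Walk from root:
  at 12: 7 <= 12 <= 38, this is the LCA
LCA = 12


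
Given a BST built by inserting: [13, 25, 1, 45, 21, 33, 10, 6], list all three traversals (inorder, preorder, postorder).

Tree insertion order: [13, 25, 1, 45, 21, 33, 10, 6]
Tree (level-order array): [13, 1, 25, None, 10, 21, 45, 6, None, None, None, 33]
Inorder (L, root, R): [1, 6, 10, 13, 21, 25, 33, 45]
Preorder (root, L, R): [13, 1, 10, 6, 25, 21, 45, 33]
Postorder (L, R, root): [6, 10, 1, 21, 33, 45, 25, 13]


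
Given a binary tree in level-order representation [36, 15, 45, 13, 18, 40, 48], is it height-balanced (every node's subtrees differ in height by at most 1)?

Tree (level-order array): [36, 15, 45, 13, 18, 40, 48]
Definition: a tree is height-balanced if, at every node, |h(left) - h(right)| <= 1 (empty subtree has height -1).
Bottom-up per-node check:
  node 13: h_left=-1, h_right=-1, diff=0 [OK], height=0
  node 18: h_left=-1, h_right=-1, diff=0 [OK], height=0
  node 15: h_left=0, h_right=0, diff=0 [OK], height=1
  node 40: h_left=-1, h_right=-1, diff=0 [OK], height=0
  node 48: h_left=-1, h_right=-1, diff=0 [OK], height=0
  node 45: h_left=0, h_right=0, diff=0 [OK], height=1
  node 36: h_left=1, h_right=1, diff=0 [OK], height=2
All nodes satisfy the balance condition.
Result: Balanced


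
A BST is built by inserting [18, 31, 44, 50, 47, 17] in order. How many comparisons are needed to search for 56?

Search path for 56: 18 -> 31 -> 44 -> 50
Found: False
Comparisons: 4


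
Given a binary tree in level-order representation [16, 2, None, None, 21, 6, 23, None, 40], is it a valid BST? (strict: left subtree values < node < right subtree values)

Level-order array: [16, 2, None, None, 21, 6, 23, None, 40]
Validate using subtree bounds (lo, hi): at each node, require lo < value < hi,
then recurse left with hi=value and right with lo=value.
Preorder trace (stopping at first violation):
  at node 16 with bounds (-inf, +inf): OK
  at node 2 with bounds (-inf, 16): OK
  at node 21 with bounds (2, 16): VIOLATION
Node 21 violates its bound: not (2 < 21 < 16).
Result: Not a valid BST


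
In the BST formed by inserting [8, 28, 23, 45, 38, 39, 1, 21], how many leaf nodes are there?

Tree built from: [8, 28, 23, 45, 38, 39, 1, 21]
Tree (level-order array): [8, 1, 28, None, None, 23, 45, 21, None, 38, None, None, None, None, 39]
Rule: A leaf has 0 children.
Per-node child counts:
  node 8: 2 child(ren)
  node 1: 0 child(ren)
  node 28: 2 child(ren)
  node 23: 1 child(ren)
  node 21: 0 child(ren)
  node 45: 1 child(ren)
  node 38: 1 child(ren)
  node 39: 0 child(ren)
Matching nodes: [1, 21, 39]
Count of leaf nodes: 3


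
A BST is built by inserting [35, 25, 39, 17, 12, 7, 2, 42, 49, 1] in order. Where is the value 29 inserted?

Starting tree (level order): [35, 25, 39, 17, None, None, 42, 12, None, None, 49, 7, None, None, None, 2, None, 1]
Insertion path: 35 -> 25
Result: insert 29 as right child of 25
Final tree (level order): [35, 25, 39, 17, 29, None, 42, 12, None, None, None, None, 49, 7, None, None, None, 2, None, 1]


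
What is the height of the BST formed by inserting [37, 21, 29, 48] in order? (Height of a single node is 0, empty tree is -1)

Insertion order: [37, 21, 29, 48]
Tree (level-order array): [37, 21, 48, None, 29]
Compute height bottom-up (empty subtree = -1):
  height(29) = 1 + max(-1, -1) = 0
  height(21) = 1 + max(-1, 0) = 1
  height(48) = 1 + max(-1, -1) = 0
  height(37) = 1 + max(1, 0) = 2
Height = 2


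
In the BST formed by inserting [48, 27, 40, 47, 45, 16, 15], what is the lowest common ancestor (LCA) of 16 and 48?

Tree insertion order: [48, 27, 40, 47, 45, 16, 15]
Tree (level-order array): [48, 27, None, 16, 40, 15, None, None, 47, None, None, 45]
In a BST, the LCA of p=16, q=48 is the first node v on the
root-to-leaf path with p <= v <= q (go left if both < v, right if both > v).
Walk from root:
  at 48: 16 <= 48 <= 48, this is the LCA
LCA = 48


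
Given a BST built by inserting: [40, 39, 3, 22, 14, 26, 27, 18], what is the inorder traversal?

Tree insertion order: [40, 39, 3, 22, 14, 26, 27, 18]
Tree (level-order array): [40, 39, None, 3, None, None, 22, 14, 26, None, 18, None, 27]
Inorder traversal: [3, 14, 18, 22, 26, 27, 39, 40]


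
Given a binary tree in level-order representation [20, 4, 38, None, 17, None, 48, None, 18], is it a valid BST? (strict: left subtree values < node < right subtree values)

Level-order array: [20, 4, 38, None, 17, None, 48, None, 18]
Validate using subtree bounds (lo, hi): at each node, require lo < value < hi,
then recurse left with hi=value and right with lo=value.
Preorder trace (stopping at first violation):
  at node 20 with bounds (-inf, +inf): OK
  at node 4 with bounds (-inf, 20): OK
  at node 17 with bounds (4, 20): OK
  at node 18 with bounds (17, 20): OK
  at node 38 with bounds (20, +inf): OK
  at node 48 with bounds (38, +inf): OK
No violation found at any node.
Result: Valid BST


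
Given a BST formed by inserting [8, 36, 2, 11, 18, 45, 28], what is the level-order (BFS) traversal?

Tree insertion order: [8, 36, 2, 11, 18, 45, 28]
Tree (level-order array): [8, 2, 36, None, None, 11, 45, None, 18, None, None, None, 28]
BFS from the root, enqueuing left then right child of each popped node:
  queue [8] -> pop 8, enqueue [2, 36], visited so far: [8]
  queue [2, 36] -> pop 2, enqueue [none], visited so far: [8, 2]
  queue [36] -> pop 36, enqueue [11, 45], visited so far: [8, 2, 36]
  queue [11, 45] -> pop 11, enqueue [18], visited so far: [8, 2, 36, 11]
  queue [45, 18] -> pop 45, enqueue [none], visited so far: [8, 2, 36, 11, 45]
  queue [18] -> pop 18, enqueue [28], visited so far: [8, 2, 36, 11, 45, 18]
  queue [28] -> pop 28, enqueue [none], visited so far: [8, 2, 36, 11, 45, 18, 28]
Result: [8, 2, 36, 11, 45, 18, 28]


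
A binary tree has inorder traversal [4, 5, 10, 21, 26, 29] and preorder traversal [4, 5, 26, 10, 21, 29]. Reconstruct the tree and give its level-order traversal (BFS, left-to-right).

Inorder:  [4, 5, 10, 21, 26, 29]
Preorder: [4, 5, 26, 10, 21, 29]
Algorithm: preorder visits root first, so consume preorder in order;
for each root, split the current inorder slice at that value into
left-subtree inorder and right-subtree inorder, then recurse.
Recursive splits:
  root=4; inorder splits into left=[], right=[5, 10, 21, 26, 29]
  root=5; inorder splits into left=[], right=[10, 21, 26, 29]
  root=26; inorder splits into left=[10, 21], right=[29]
  root=10; inorder splits into left=[], right=[21]
  root=21; inorder splits into left=[], right=[]
  root=29; inorder splits into left=[], right=[]
Reconstructed level-order: [4, 5, 26, 10, 29, 21]


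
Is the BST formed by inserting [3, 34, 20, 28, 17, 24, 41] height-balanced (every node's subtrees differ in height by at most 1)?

Tree (level-order array): [3, None, 34, 20, 41, 17, 28, None, None, None, None, 24]
Definition: a tree is height-balanced if, at every node, |h(left) - h(right)| <= 1 (empty subtree has height -1).
Bottom-up per-node check:
  node 17: h_left=-1, h_right=-1, diff=0 [OK], height=0
  node 24: h_left=-1, h_right=-1, diff=0 [OK], height=0
  node 28: h_left=0, h_right=-1, diff=1 [OK], height=1
  node 20: h_left=0, h_right=1, diff=1 [OK], height=2
  node 41: h_left=-1, h_right=-1, diff=0 [OK], height=0
  node 34: h_left=2, h_right=0, diff=2 [FAIL (|2-0|=2 > 1)], height=3
  node 3: h_left=-1, h_right=3, diff=4 [FAIL (|-1-3|=4 > 1)], height=4
Node 34 violates the condition: |2 - 0| = 2 > 1.
Result: Not balanced


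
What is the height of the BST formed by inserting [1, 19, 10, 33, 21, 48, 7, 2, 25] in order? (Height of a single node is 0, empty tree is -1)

Insertion order: [1, 19, 10, 33, 21, 48, 7, 2, 25]
Tree (level-order array): [1, None, 19, 10, 33, 7, None, 21, 48, 2, None, None, 25]
Compute height bottom-up (empty subtree = -1):
  height(2) = 1 + max(-1, -1) = 0
  height(7) = 1 + max(0, -1) = 1
  height(10) = 1 + max(1, -1) = 2
  height(25) = 1 + max(-1, -1) = 0
  height(21) = 1 + max(-1, 0) = 1
  height(48) = 1 + max(-1, -1) = 0
  height(33) = 1 + max(1, 0) = 2
  height(19) = 1 + max(2, 2) = 3
  height(1) = 1 + max(-1, 3) = 4
Height = 4


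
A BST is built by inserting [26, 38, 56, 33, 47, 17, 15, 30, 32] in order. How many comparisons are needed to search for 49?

Search path for 49: 26 -> 38 -> 56 -> 47
Found: False
Comparisons: 4


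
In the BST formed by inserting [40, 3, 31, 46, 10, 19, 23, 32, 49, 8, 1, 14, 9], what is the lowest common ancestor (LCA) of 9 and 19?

Tree insertion order: [40, 3, 31, 46, 10, 19, 23, 32, 49, 8, 1, 14, 9]
Tree (level-order array): [40, 3, 46, 1, 31, None, 49, None, None, 10, 32, None, None, 8, 19, None, None, None, 9, 14, 23]
In a BST, the LCA of p=9, q=19 is the first node v on the
root-to-leaf path with p <= v <= q (go left if both < v, right if both > v).
Walk from root:
  at 40: both 9 and 19 < 40, go left
  at 3: both 9 and 19 > 3, go right
  at 31: both 9 and 19 < 31, go left
  at 10: 9 <= 10 <= 19, this is the LCA
LCA = 10


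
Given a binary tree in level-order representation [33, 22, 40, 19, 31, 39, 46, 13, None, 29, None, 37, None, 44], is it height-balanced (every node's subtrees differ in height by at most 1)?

Tree (level-order array): [33, 22, 40, 19, 31, 39, 46, 13, None, 29, None, 37, None, 44]
Definition: a tree is height-balanced if, at every node, |h(left) - h(right)| <= 1 (empty subtree has height -1).
Bottom-up per-node check:
  node 13: h_left=-1, h_right=-1, diff=0 [OK], height=0
  node 19: h_left=0, h_right=-1, diff=1 [OK], height=1
  node 29: h_left=-1, h_right=-1, diff=0 [OK], height=0
  node 31: h_left=0, h_right=-1, diff=1 [OK], height=1
  node 22: h_left=1, h_right=1, diff=0 [OK], height=2
  node 37: h_left=-1, h_right=-1, diff=0 [OK], height=0
  node 39: h_left=0, h_right=-1, diff=1 [OK], height=1
  node 44: h_left=-1, h_right=-1, diff=0 [OK], height=0
  node 46: h_left=0, h_right=-1, diff=1 [OK], height=1
  node 40: h_left=1, h_right=1, diff=0 [OK], height=2
  node 33: h_left=2, h_right=2, diff=0 [OK], height=3
All nodes satisfy the balance condition.
Result: Balanced


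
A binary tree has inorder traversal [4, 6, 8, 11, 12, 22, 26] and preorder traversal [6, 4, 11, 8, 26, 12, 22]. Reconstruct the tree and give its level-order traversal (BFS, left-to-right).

Inorder:  [4, 6, 8, 11, 12, 22, 26]
Preorder: [6, 4, 11, 8, 26, 12, 22]
Algorithm: preorder visits root first, so consume preorder in order;
for each root, split the current inorder slice at that value into
left-subtree inorder and right-subtree inorder, then recurse.
Recursive splits:
  root=6; inorder splits into left=[4], right=[8, 11, 12, 22, 26]
  root=4; inorder splits into left=[], right=[]
  root=11; inorder splits into left=[8], right=[12, 22, 26]
  root=8; inorder splits into left=[], right=[]
  root=26; inorder splits into left=[12, 22], right=[]
  root=12; inorder splits into left=[], right=[22]
  root=22; inorder splits into left=[], right=[]
Reconstructed level-order: [6, 4, 11, 8, 26, 12, 22]


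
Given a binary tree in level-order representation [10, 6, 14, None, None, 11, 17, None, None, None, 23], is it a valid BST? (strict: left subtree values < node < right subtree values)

Level-order array: [10, 6, 14, None, None, 11, 17, None, None, None, 23]
Validate using subtree bounds (lo, hi): at each node, require lo < value < hi,
then recurse left with hi=value and right with lo=value.
Preorder trace (stopping at first violation):
  at node 10 with bounds (-inf, +inf): OK
  at node 6 with bounds (-inf, 10): OK
  at node 14 with bounds (10, +inf): OK
  at node 11 with bounds (10, 14): OK
  at node 17 with bounds (14, +inf): OK
  at node 23 with bounds (17, +inf): OK
No violation found at any node.
Result: Valid BST


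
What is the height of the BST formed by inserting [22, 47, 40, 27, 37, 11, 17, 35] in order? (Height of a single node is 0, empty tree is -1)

Insertion order: [22, 47, 40, 27, 37, 11, 17, 35]
Tree (level-order array): [22, 11, 47, None, 17, 40, None, None, None, 27, None, None, 37, 35]
Compute height bottom-up (empty subtree = -1):
  height(17) = 1 + max(-1, -1) = 0
  height(11) = 1 + max(-1, 0) = 1
  height(35) = 1 + max(-1, -1) = 0
  height(37) = 1 + max(0, -1) = 1
  height(27) = 1 + max(-1, 1) = 2
  height(40) = 1 + max(2, -1) = 3
  height(47) = 1 + max(3, -1) = 4
  height(22) = 1 + max(1, 4) = 5
Height = 5


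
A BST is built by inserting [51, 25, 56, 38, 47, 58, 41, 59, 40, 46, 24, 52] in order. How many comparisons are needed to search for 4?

Search path for 4: 51 -> 25 -> 24
Found: False
Comparisons: 3


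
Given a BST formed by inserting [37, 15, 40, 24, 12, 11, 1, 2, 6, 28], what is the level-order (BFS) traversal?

Tree insertion order: [37, 15, 40, 24, 12, 11, 1, 2, 6, 28]
Tree (level-order array): [37, 15, 40, 12, 24, None, None, 11, None, None, 28, 1, None, None, None, None, 2, None, 6]
BFS from the root, enqueuing left then right child of each popped node:
  queue [37] -> pop 37, enqueue [15, 40], visited so far: [37]
  queue [15, 40] -> pop 15, enqueue [12, 24], visited so far: [37, 15]
  queue [40, 12, 24] -> pop 40, enqueue [none], visited so far: [37, 15, 40]
  queue [12, 24] -> pop 12, enqueue [11], visited so far: [37, 15, 40, 12]
  queue [24, 11] -> pop 24, enqueue [28], visited so far: [37, 15, 40, 12, 24]
  queue [11, 28] -> pop 11, enqueue [1], visited so far: [37, 15, 40, 12, 24, 11]
  queue [28, 1] -> pop 28, enqueue [none], visited so far: [37, 15, 40, 12, 24, 11, 28]
  queue [1] -> pop 1, enqueue [2], visited so far: [37, 15, 40, 12, 24, 11, 28, 1]
  queue [2] -> pop 2, enqueue [6], visited so far: [37, 15, 40, 12, 24, 11, 28, 1, 2]
  queue [6] -> pop 6, enqueue [none], visited so far: [37, 15, 40, 12, 24, 11, 28, 1, 2, 6]
Result: [37, 15, 40, 12, 24, 11, 28, 1, 2, 6]


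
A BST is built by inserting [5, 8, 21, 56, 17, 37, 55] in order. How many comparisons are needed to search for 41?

Search path for 41: 5 -> 8 -> 21 -> 56 -> 37 -> 55
Found: False
Comparisons: 6


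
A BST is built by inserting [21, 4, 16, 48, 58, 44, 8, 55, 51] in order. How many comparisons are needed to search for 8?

Search path for 8: 21 -> 4 -> 16 -> 8
Found: True
Comparisons: 4


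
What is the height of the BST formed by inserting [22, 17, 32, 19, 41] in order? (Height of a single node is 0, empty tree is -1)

Insertion order: [22, 17, 32, 19, 41]
Tree (level-order array): [22, 17, 32, None, 19, None, 41]
Compute height bottom-up (empty subtree = -1):
  height(19) = 1 + max(-1, -1) = 0
  height(17) = 1 + max(-1, 0) = 1
  height(41) = 1 + max(-1, -1) = 0
  height(32) = 1 + max(-1, 0) = 1
  height(22) = 1 + max(1, 1) = 2
Height = 2


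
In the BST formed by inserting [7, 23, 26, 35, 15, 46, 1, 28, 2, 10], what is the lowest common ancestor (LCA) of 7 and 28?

Tree insertion order: [7, 23, 26, 35, 15, 46, 1, 28, 2, 10]
Tree (level-order array): [7, 1, 23, None, 2, 15, 26, None, None, 10, None, None, 35, None, None, 28, 46]
In a BST, the LCA of p=7, q=28 is the first node v on the
root-to-leaf path with p <= v <= q (go left if both < v, right if both > v).
Walk from root:
  at 7: 7 <= 7 <= 28, this is the LCA
LCA = 7


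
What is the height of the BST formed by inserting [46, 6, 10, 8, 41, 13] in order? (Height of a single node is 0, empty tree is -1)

Insertion order: [46, 6, 10, 8, 41, 13]
Tree (level-order array): [46, 6, None, None, 10, 8, 41, None, None, 13]
Compute height bottom-up (empty subtree = -1):
  height(8) = 1 + max(-1, -1) = 0
  height(13) = 1 + max(-1, -1) = 0
  height(41) = 1 + max(0, -1) = 1
  height(10) = 1 + max(0, 1) = 2
  height(6) = 1 + max(-1, 2) = 3
  height(46) = 1 + max(3, -1) = 4
Height = 4


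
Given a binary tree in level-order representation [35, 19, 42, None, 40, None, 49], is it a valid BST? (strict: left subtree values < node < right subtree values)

Level-order array: [35, 19, 42, None, 40, None, 49]
Validate using subtree bounds (lo, hi): at each node, require lo < value < hi,
then recurse left with hi=value and right with lo=value.
Preorder trace (stopping at first violation):
  at node 35 with bounds (-inf, +inf): OK
  at node 19 with bounds (-inf, 35): OK
  at node 40 with bounds (19, 35): VIOLATION
Node 40 violates its bound: not (19 < 40 < 35).
Result: Not a valid BST


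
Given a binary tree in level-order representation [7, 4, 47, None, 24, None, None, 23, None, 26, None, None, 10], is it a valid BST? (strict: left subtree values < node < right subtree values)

Level-order array: [7, 4, 47, None, 24, None, None, 23, None, 26, None, None, 10]
Validate using subtree bounds (lo, hi): at each node, require lo < value < hi,
then recurse left with hi=value and right with lo=value.
Preorder trace (stopping at first violation):
  at node 7 with bounds (-inf, +inf): OK
  at node 4 with bounds (-inf, 7): OK
  at node 24 with bounds (4, 7): VIOLATION
Node 24 violates its bound: not (4 < 24 < 7).
Result: Not a valid BST


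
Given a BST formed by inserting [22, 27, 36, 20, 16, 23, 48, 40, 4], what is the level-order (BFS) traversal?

Tree insertion order: [22, 27, 36, 20, 16, 23, 48, 40, 4]
Tree (level-order array): [22, 20, 27, 16, None, 23, 36, 4, None, None, None, None, 48, None, None, 40]
BFS from the root, enqueuing left then right child of each popped node:
  queue [22] -> pop 22, enqueue [20, 27], visited so far: [22]
  queue [20, 27] -> pop 20, enqueue [16], visited so far: [22, 20]
  queue [27, 16] -> pop 27, enqueue [23, 36], visited so far: [22, 20, 27]
  queue [16, 23, 36] -> pop 16, enqueue [4], visited so far: [22, 20, 27, 16]
  queue [23, 36, 4] -> pop 23, enqueue [none], visited so far: [22, 20, 27, 16, 23]
  queue [36, 4] -> pop 36, enqueue [48], visited so far: [22, 20, 27, 16, 23, 36]
  queue [4, 48] -> pop 4, enqueue [none], visited so far: [22, 20, 27, 16, 23, 36, 4]
  queue [48] -> pop 48, enqueue [40], visited so far: [22, 20, 27, 16, 23, 36, 4, 48]
  queue [40] -> pop 40, enqueue [none], visited so far: [22, 20, 27, 16, 23, 36, 4, 48, 40]
Result: [22, 20, 27, 16, 23, 36, 4, 48, 40]


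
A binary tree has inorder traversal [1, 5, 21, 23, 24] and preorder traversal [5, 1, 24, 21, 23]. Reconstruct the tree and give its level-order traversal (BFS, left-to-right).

Inorder:  [1, 5, 21, 23, 24]
Preorder: [5, 1, 24, 21, 23]
Algorithm: preorder visits root first, so consume preorder in order;
for each root, split the current inorder slice at that value into
left-subtree inorder and right-subtree inorder, then recurse.
Recursive splits:
  root=5; inorder splits into left=[1], right=[21, 23, 24]
  root=1; inorder splits into left=[], right=[]
  root=24; inorder splits into left=[21, 23], right=[]
  root=21; inorder splits into left=[], right=[23]
  root=23; inorder splits into left=[], right=[]
Reconstructed level-order: [5, 1, 24, 21, 23]


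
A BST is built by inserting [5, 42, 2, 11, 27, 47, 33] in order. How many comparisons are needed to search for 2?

Search path for 2: 5 -> 2
Found: True
Comparisons: 2


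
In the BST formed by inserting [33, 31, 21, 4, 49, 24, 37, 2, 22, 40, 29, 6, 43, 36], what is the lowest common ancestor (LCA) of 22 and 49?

Tree insertion order: [33, 31, 21, 4, 49, 24, 37, 2, 22, 40, 29, 6, 43, 36]
Tree (level-order array): [33, 31, 49, 21, None, 37, None, 4, 24, 36, 40, 2, 6, 22, 29, None, None, None, 43]
In a BST, the LCA of p=22, q=49 is the first node v on the
root-to-leaf path with p <= v <= q (go left if both < v, right if both > v).
Walk from root:
  at 33: 22 <= 33 <= 49, this is the LCA
LCA = 33


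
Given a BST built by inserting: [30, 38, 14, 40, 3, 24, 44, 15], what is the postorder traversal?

Tree insertion order: [30, 38, 14, 40, 3, 24, 44, 15]
Tree (level-order array): [30, 14, 38, 3, 24, None, 40, None, None, 15, None, None, 44]
Postorder traversal: [3, 15, 24, 14, 44, 40, 38, 30]


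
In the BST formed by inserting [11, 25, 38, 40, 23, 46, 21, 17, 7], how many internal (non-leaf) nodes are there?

Tree built from: [11, 25, 38, 40, 23, 46, 21, 17, 7]
Tree (level-order array): [11, 7, 25, None, None, 23, 38, 21, None, None, 40, 17, None, None, 46]
Rule: An internal node has at least one child.
Per-node child counts:
  node 11: 2 child(ren)
  node 7: 0 child(ren)
  node 25: 2 child(ren)
  node 23: 1 child(ren)
  node 21: 1 child(ren)
  node 17: 0 child(ren)
  node 38: 1 child(ren)
  node 40: 1 child(ren)
  node 46: 0 child(ren)
Matching nodes: [11, 25, 23, 21, 38, 40]
Count of internal (non-leaf) nodes: 6


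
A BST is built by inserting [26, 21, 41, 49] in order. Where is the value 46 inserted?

Starting tree (level order): [26, 21, 41, None, None, None, 49]
Insertion path: 26 -> 41 -> 49
Result: insert 46 as left child of 49
Final tree (level order): [26, 21, 41, None, None, None, 49, 46]


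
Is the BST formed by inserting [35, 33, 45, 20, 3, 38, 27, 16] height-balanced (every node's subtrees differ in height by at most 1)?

Tree (level-order array): [35, 33, 45, 20, None, 38, None, 3, 27, None, None, None, 16]
Definition: a tree is height-balanced if, at every node, |h(left) - h(right)| <= 1 (empty subtree has height -1).
Bottom-up per-node check:
  node 16: h_left=-1, h_right=-1, diff=0 [OK], height=0
  node 3: h_left=-1, h_right=0, diff=1 [OK], height=1
  node 27: h_left=-1, h_right=-1, diff=0 [OK], height=0
  node 20: h_left=1, h_right=0, diff=1 [OK], height=2
  node 33: h_left=2, h_right=-1, diff=3 [FAIL (|2--1|=3 > 1)], height=3
  node 38: h_left=-1, h_right=-1, diff=0 [OK], height=0
  node 45: h_left=0, h_right=-1, diff=1 [OK], height=1
  node 35: h_left=3, h_right=1, diff=2 [FAIL (|3-1|=2 > 1)], height=4
Node 33 violates the condition: |2 - -1| = 3 > 1.
Result: Not balanced


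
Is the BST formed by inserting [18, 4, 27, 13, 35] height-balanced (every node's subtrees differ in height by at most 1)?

Tree (level-order array): [18, 4, 27, None, 13, None, 35]
Definition: a tree is height-balanced if, at every node, |h(left) - h(right)| <= 1 (empty subtree has height -1).
Bottom-up per-node check:
  node 13: h_left=-1, h_right=-1, diff=0 [OK], height=0
  node 4: h_left=-1, h_right=0, diff=1 [OK], height=1
  node 35: h_left=-1, h_right=-1, diff=0 [OK], height=0
  node 27: h_left=-1, h_right=0, diff=1 [OK], height=1
  node 18: h_left=1, h_right=1, diff=0 [OK], height=2
All nodes satisfy the balance condition.
Result: Balanced


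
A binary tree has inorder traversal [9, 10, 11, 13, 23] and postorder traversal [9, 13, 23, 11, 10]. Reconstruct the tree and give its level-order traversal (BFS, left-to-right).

Inorder:   [9, 10, 11, 13, 23]
Postorder: [9, 13, 23, 11, 10]
Algorithm: postorder visits root last, so walk postorder right-to-left;
each value is the root of the current inorder slice — split it at that
value, recurse on the right subtree first, then the left.
Recursive splits:
  root=10; inorder splits into left=[9], right=[11, 13, 23]
  root=11; inorder splits into left=[], right=[13, 23]
  root=23; inorder splits into left=[13], right=[]
  root=13; inorder splits into left=[], right=[]
  root=9; inorder splits into left=[], right=[]
Reconstructed level-order: [10, 9, 11, 23, 13]


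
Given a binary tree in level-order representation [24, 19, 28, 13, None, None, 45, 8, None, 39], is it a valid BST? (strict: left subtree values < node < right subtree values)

Level-order array: [24, 19, 28, 13, None, None, 45, 8, None, 39]
Validate using subtree bounds (lo, hi): at each node, require lo < value < hi,
then recurse left with hi=value and right with lo=value.
Preorder trace (stopping at first violation):
  at node 24 with bounds (-inf, +inf): OK
  at node 19 with bounds (-inf, 24): OK
  at node 13 with bounds (-inf, 19): OK
  at node 8 with bounds (-inf, 13): OK
  at node 28 with bounds (24, +inf): OK
  at node 45 with bounds (28, +inf): OK
  at node 39 with bounds (28, 45): OK
No violation found at any node.
Result: Valid BST


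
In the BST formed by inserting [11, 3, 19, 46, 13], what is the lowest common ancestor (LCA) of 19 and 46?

Tree insertion order: [11, 3, 19, 46, 13]
Tree (level-order array): [11, 3, 19, None, None, 13, 46]
In a BST, the LCA of p=19, q=46 is the first node v on the
root-to-leaf path with p <= v <= q (go left if both < v, right if both > v).
Walk from root:
  at 11: both 19 and 46 > 11, go right
  at 19: 19 <= 19 <= 46, this is the LCA
LCA = 19


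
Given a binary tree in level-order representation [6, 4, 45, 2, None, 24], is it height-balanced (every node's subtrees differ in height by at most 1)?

Tree (level-order array): [6, 4, 45, 2, None, 24]
Definition: a tree is height-balanced if, at every node, |h(left) - h(right)| <= 1 (empty subtree has height -1).
Bottom-up per-node check:
  node 2: h_left=-1, h_right=-1, diff=0 [OK], height=0
  node 4: h_left=0, h_right=-1, diff=1 [OK], height=1
  node 24: h_left=-1, h_right=-1, diff=0 [OK], height=0
  node 45: h_left=0, h_right=-1, diff=1 [OK], height=1
  node 6: h_left=1, h_right=1, diff=0 [OK], height=2
All nodes satisfy the balance condition.
Result: Balanced


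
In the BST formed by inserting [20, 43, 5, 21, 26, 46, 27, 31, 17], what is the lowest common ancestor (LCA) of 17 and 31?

Tree insertion order: [20, 43, 5, 21, 26, 46, 27, 31, 17]
Tree (level-order array): [20, 5, 43, None, 17, 21, 46, None, None, None, 26, None, None, None, 27, None, 31]
In a BST, the LCA of p=17, q=31 is the first node v on the
root-to-leaf path with p <= v <= q (go left if both < v, right if both > v).
Walk from root:
  at 20: 17 <= 20 <= 31, this is the LCA
LCA = 20


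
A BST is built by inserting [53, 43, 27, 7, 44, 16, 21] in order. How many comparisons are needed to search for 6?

Search path for 6: 53 -> 43 -> 27 -> 7
Found: False
Comparisons: 4


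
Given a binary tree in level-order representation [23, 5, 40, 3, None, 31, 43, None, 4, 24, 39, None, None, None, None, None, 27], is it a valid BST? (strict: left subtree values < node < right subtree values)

Level-order array: [23, 5, 40, 3, None, 31, 43, None, 4, 24, 39, None, None, None, None, None, 27]
Validate using subtree bounds (lo, hi): at each node, require lo < value < hi,
then recurse left with hi=value and right with lo=value.
Preorder trace (stopping at first violation):
  at node 23 with bounds (-inf, +inf): OK
  at node 5 with bounds (-inf, 23): OK
  at node 3 with bounds (-inf, 5): OK
  at node 4 with bounds (3, 5): OK
  at node 40 with bounds (23, +inf): OK
  at node 31 with bounds (23, 40): OK
  at node 24 with bounds (23, 31): OK
  at node 27 with bounds (24, 31): OK
  at node 39 with bounds (31, 40): OK
  at node 43 with bounds (40, +inf): OK
No violation found at any node.
Result: Valid BST


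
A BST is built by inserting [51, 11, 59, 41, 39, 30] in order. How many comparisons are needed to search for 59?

Search path for 59: 51 -> 59
Found: True
Comparisons: 2


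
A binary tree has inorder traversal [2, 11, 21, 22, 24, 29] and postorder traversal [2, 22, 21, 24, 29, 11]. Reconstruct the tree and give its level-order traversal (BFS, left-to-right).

Inorder:   [2, 11, 21, 22, 24, 29]
Postorder: [2, 22, 21, 24, 29, 11]
Algorithm: postorder visits root last, so walk postorder right-to-left;
each value is the root of the current inorder slice — split it at that
value, recurse on the right subtree first, then the left.
Recursive splits:
  root=11; inorder splits into left=[2], right=[21, 22, 24, 29]
  root=29; inorder splits into left=[21, 22, 24], right=[]
  root=24; inorder splits into left=[21, 22], right=[]
  root=21; inorder splits into left=[], right=[22]
  root=22; inorder splits into left=[], right=[]
  root=2; inorder splits into left=[], right=[]
Reconstructed level-order: [11, 2, 29, 24, 21, 22]
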